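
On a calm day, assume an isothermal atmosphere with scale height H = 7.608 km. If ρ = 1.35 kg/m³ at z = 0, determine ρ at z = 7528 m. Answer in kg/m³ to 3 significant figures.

In an isothermal atmosphere, density decays like pressure: ρ = ρ₀ exp(−z/H).
z/H = 7528.0/7608.0 = 0.98948; exp(−0.98948) = 0.37177.
ρ = 1.35 × 0.37177 = 0.50189 kg/m³.

ρ ≈ 0.502 kg/m³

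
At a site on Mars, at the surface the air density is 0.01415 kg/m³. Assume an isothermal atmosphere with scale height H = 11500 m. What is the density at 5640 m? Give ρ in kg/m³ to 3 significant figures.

ρ ≈ 0.00866 kg/m³

In an isothermal atmosphere, density decays like pressure: ρ = ρ₀ exp(−z/H).
z/H = 5640.0/11500 = 0.49043; exp(−0.49043) = 0.61236.
ρ = 0.01415 × 0.61236 = 0.0086649 kg/m³.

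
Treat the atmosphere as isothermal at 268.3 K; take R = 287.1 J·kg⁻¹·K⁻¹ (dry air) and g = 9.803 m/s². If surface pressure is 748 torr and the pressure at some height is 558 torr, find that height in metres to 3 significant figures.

Scale height: H = RT/g = 287.1 × 268.3 / 9.803 = 7857.7 m.
Invert the barometric formula: z = H ln(P₀/P).
P₀/P = 748/558 = 1.3405; ln(1.3405) = 0.29304.
z = 7857.7 × 0.29304 = 2302.6 m.

z ≈ 2300 m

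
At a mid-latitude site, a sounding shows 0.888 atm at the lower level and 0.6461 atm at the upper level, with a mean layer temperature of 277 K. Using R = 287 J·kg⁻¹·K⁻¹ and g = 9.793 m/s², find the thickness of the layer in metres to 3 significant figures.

Δz ≈ 2580 m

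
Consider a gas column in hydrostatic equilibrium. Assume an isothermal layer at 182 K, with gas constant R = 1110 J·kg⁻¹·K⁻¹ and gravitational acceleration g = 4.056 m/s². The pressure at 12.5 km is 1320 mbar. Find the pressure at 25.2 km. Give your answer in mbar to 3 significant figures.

P ≈ 1020 mbar

Scale height: H = RT/g = 1110 × 182 / 4.056 = 49808 m.
Between two levels, P₂ = P₁ exp(−Δz/H) with Δz = z₂ − z₁.
Δz = 25200 − 12500 = 12700 m; Δz/H = 12700/49808 = 0.25498.
P₂ = 1320 × exp(−0.25498) = 1320 × 0.77493 = 1022.9 mbar.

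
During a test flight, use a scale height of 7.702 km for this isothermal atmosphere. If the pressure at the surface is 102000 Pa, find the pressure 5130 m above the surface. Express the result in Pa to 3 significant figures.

Barometric formula: P = P₀ exp(−z/H).
z/H = 5130.0/7702.0 = 0.66606; exp(−0.66606) = 0.51373.
P = 102000 × 0.51373 = 52400 Pa.

P ≈ 52400 Pa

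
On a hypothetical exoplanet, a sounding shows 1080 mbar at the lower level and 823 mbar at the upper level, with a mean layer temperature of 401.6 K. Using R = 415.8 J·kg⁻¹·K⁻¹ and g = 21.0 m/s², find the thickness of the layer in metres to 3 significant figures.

Δz ≈ 2160 m

Hypsometric equation: Δz = (R T̄/g) ln(P₁/P₂).
R T̄/g = 415.8 × 401.6 / 21.0 = 7951.7 m.
ln(1080/823) = ln(1.3123) = 0.27178.
Δz = 7951.7 × 0.27178 = 2161.1 m.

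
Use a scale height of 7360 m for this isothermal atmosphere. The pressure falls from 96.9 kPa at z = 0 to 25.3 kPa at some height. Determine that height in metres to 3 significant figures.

Invert the barometric formula: z = H ln(P₀/P).
P₀/P = 96.9/25.3 = 3.8300; ln(3.8300) = 1.3429.
z = 7360.0 × 1.3429 = 9883.7 m.

z ≈ 9880 m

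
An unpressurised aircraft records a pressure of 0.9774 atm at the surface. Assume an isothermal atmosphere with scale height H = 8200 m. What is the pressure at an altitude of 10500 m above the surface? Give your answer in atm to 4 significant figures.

Barometric formula: P = P₀ exp(−z/H).
z/H = 10500/8200.0 = 1.2805; exp(−1.2805) = 0.27790.
P = 0.9774 × 0.27790 = 0.27162 atm.

P ≈ 0.2716 atm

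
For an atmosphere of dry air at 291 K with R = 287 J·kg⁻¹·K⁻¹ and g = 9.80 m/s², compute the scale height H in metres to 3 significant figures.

The scale height of an isothermal atmosphere is H = RT/g.
H = 287 × 291 / 9.80 = 83517/9.80 = 8522.1 m.

H ≈ 8520 m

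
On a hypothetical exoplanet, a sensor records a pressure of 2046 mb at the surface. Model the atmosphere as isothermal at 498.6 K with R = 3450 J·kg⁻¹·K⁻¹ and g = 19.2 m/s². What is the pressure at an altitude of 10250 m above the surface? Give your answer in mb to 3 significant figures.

Scale height: H = RT/g = 3450 × 498.6 / 19.2 = 89592 m.
Barometric formula: P = P₀ exp(−z/H).
z/H = 10250/89592 = 0.11441; exp(−0.11441) = 0.89189.
P = 2046 × 0.89189 = 1824.8 mb.

P ≈ 1820 mb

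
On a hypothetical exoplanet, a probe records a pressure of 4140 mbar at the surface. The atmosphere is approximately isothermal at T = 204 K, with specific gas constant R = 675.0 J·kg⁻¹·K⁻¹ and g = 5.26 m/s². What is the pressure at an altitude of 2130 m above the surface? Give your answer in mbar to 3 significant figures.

P ≈ 3820 mbar

Scale height: H = RT/g = 675.0 × 204 / 5.26 = 26179 m.
Barometric formula: P = P₀ exp(−z/H).
z/H = 2130.0/26179 = 0.081363; exp(−0.081363) = 0.92186.
P = 4140 × 0.92186 = 3816.5 mbar.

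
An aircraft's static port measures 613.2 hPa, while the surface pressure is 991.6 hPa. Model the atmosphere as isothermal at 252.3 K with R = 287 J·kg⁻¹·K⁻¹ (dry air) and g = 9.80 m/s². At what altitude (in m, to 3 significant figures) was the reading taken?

z ≈ 3550 m

Scale height: H = RT/g = 287 × 252.3 / 9.80 = 7388.8 m.
Invert the barometric formula: z = H ln(P₀/P).
P₀/P = 991.6/613.2 = 1.6171; ln(1.6171) = 0.48063.
z = 7388.8 × 0.48063 = 3551.3 m.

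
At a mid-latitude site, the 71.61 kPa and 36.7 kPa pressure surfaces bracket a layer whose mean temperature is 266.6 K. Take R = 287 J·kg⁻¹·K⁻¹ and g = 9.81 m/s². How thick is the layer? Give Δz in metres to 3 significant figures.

Hypsometric equation: Δz = (R T̄/g) ln(P₁/P₂).
R T̄/g = 287 × 266.6 / 9.81 = 7799.6 m.
ln(71.61/36.7) = ln(1.9512) = 0.66844.
Δz = 7799.6 × 0.66844 = 5213.6 m.

Δz ≈ 5210 m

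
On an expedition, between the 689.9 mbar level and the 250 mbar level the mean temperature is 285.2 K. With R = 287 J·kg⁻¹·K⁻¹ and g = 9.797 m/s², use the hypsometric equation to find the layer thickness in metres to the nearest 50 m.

Hypsometric equation: Δz = (R T̄/g) ln(P₁/P₂).
R T̄/g = 287 × 285.2 / 9.797 = 8354.8 m.
ln(689.9/250) = ln(2.7596) = 1.0151.
Δz = 8354.8 × 1.0151 = 8481.0 m.

Δz ≈ 8500 m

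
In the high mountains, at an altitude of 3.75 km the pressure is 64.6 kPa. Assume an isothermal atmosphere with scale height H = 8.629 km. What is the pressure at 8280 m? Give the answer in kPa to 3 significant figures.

Between two levels, P₂ = P₁ exp(−Δz/H) with Δz = z₂ − z₁.
Δz = 8280.0 − 3750.0 = 4530.0 m; Δz/H = 4530.0/8629.0 = 0.52497.
P₂ = 64.6 × exp(−0.52497) = 64.6 × 0.59157 = 38.215 kPa.

P ≈ 38.2 kPa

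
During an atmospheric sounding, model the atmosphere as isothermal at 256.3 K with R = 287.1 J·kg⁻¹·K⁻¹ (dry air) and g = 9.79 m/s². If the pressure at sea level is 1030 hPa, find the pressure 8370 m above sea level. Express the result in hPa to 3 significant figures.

Scale height: H = RT/g = 287.1 × 256.3 / 9.79 = 7516.2 m.
Barometric formula: P = P₀ exp(−z/H).
z/H = 8370.0/7516.2 = 1.1136; exp(−1.1136) = 0.32837.
P = 1030 × 0.32837 = 338.22 hPa.

P ≈ 338 hPa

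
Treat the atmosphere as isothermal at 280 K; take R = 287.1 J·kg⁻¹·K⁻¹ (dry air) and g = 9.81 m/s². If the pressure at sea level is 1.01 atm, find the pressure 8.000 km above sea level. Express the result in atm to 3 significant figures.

P ≈ 0.380 atm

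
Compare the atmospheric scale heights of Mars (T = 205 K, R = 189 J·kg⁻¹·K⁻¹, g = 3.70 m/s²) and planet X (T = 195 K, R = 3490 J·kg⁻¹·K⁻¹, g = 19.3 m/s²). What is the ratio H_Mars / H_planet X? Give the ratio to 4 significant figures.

H_Mars/H_planet X ≈ 0.2970

H = RT/g for each body.
H_Mars = 189 × 205 / 3.70 = 10472 m.
H_planet X = 3490 × 195 / 19.3 = 35262 m.
H_Mars/H_planet X = 10472/35262 = 0.29698.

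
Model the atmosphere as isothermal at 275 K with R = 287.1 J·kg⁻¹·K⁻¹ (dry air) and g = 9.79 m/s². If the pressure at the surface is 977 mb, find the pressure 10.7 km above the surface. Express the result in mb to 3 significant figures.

P ≈ 259 mb

Scale height: H = RT/g = 287.1 × 275 / 9.79 = 8064.6 m.
Barometric formula: P = P₀ exp(−z/H).
z/H = 10700/8064.6 = 1.3268; exp(−1.3268) = 0.26532.
P = 977 × 0.26532 = 259.22 mb.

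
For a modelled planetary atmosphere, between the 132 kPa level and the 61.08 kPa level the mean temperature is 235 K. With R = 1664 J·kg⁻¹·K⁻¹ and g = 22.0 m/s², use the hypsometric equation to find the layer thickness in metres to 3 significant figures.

Δz ≈ 13700 m

Hypsometric equation: Δz = (R T̄/g) ln(P₁/P₂).
R T̄/g = 1664 × 235 / 22.0 = 17775 m.
ln(132/61.08) = ln(2.1611) = 0.77062.
Δz = 17775 × 0.77062 = 13698 m.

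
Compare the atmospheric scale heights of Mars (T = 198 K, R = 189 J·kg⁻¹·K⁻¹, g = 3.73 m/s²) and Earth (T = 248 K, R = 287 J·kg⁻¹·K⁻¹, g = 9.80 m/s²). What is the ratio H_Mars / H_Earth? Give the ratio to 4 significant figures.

H = RT/g for each body.
H_Mars = 189 × 198 / 3.73 = 10033 m.
H_Earth = 287 × 248 / 9.80 = 7262.9 m.
H_Mars/H_Earth = 10033/7262.9 = 1.3814.

H_Mars/H_Earth ≈ 1.381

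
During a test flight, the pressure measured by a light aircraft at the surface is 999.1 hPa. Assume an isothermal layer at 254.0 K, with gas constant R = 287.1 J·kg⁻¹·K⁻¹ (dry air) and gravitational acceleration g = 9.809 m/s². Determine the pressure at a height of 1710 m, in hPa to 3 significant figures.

P ≈ 794 hPa

Scale height: H = RT/g = 287.1 × 254.0 / 9.809 = 7434.3 m.
Barometric formula: P = P₀ exp(−z/H).
z/H = 1710.0/7434.3 = 0.23001; exp(−0.23001) = 0.79453.
P = 999.1 × 0.79453 = 793.81 hPa.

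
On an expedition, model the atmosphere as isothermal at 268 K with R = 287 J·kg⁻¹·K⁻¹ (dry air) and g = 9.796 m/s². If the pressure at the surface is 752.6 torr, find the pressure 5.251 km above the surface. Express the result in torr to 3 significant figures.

P ≈ 386 torr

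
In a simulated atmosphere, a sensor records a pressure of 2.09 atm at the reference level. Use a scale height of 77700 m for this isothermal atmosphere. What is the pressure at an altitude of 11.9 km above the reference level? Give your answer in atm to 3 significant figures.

P ≈ 1.79 atm

Barometric formula: P = P₀ exp(−z/H).
z/H = 11900/77700 = 0.15315; exp(−0.15315) = 0.85800.
P = 2.09 × 0.85800 = 1.7932 atm.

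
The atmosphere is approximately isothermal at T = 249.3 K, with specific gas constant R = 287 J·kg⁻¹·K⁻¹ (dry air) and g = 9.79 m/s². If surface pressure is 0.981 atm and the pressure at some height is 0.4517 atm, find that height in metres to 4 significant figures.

z ≈ 5668 m

Scale height: H = RT/g = 287 × 249.3 / 9.79 = 7308.4 m.
Invert the barometric formula: z = H ln(P₀/P).
P₀/P = 0.981/0.4517 = 2.1718; ln(2.1718) = 0.77556.
z = 7308.4 × 0.77556 = 5668.1 m.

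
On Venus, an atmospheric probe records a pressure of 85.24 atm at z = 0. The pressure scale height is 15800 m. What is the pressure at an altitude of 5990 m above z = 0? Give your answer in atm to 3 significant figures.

Barometric formula: P = P₀ exp(−z/H).
z/H = 5990.0/15800 = 0.37911; exp(−0.37911) = 0.68447.
P = 85.24 × 0.68447 = 58.344 atm.

P ≈ 58.3 atm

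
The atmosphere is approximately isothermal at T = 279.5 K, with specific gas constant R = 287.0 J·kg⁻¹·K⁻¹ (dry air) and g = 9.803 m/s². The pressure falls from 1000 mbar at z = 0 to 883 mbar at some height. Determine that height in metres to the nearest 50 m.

z ≈ 1000 m

Scale height: H = RT/g = 287.0 × 279.5 / 9.803 = 8182.9 m.
Invert the barometric formula: z = H ln(P₀/P).
P₀/P = 1000/883 = 1.1325; ln(1.1325) = 0.12443.
z = 8182.9 × 0.12443 = 1018.2 m.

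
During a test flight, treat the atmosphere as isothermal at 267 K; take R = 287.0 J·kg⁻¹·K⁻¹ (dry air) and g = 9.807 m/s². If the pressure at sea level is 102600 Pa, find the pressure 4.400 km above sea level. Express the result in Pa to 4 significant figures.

P ≈ 58420 Pa

Scale height: H = RT/g = 287.0 × 267 / 9.807 = 7813.7 m.
Barometric formula: P = P₀ exp(−z/H).
z/H = 4400.0/7813.7 = 0.56311; exp(−0.56311) = 0.56944.
P = 102600 × 0.56944 = 58425 Pa.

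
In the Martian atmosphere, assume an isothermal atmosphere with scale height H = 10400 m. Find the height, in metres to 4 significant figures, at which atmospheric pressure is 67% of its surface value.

z ≈ 4165 m

Set P/P₀ = exp(−z/H) = 0.67, so z = −H ln(0.67).
−ln(0.67) = 0.40048; z = 10400 × 0.40048 = 4165.0 m.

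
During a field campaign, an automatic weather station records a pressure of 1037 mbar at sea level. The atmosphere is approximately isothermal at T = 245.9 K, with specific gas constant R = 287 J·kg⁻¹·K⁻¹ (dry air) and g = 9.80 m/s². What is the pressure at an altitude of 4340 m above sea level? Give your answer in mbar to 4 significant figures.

P ≈ 567.6 mbar

Scale height: H = RT/g = 287 × 245.9 / 9.80 = 7201.4 m.
Barometric formula: P = P₀ exp(−z/H).
z/H = 4340.0/7201.4 = 0.60266; exp(−0.60266) = 0.54735.
P = 1037 × 0.54735 = 567.60 mbar.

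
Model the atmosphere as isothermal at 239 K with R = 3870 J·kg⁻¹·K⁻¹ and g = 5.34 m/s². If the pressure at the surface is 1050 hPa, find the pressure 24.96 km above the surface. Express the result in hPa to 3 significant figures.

P ≈ 909 hPa

Scale height: H = RT/g = 3870 × 239 / 5.34 = 173210 m.
Barometric formula: P = P₀ exp(−z/H).
z/H = 24960/173210 = 0.14410; exp(−0.14410) = 0.86580.
P = 1050 × 0.86580 = 909.09 hPa.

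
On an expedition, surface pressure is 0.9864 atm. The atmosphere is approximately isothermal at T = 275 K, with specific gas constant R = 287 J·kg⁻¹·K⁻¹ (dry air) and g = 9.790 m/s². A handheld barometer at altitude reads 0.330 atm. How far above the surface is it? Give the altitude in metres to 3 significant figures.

Scale height: H = RT/g = 287 × 275 / 9.790 = 8061.8 m.
Invert the barometric formula: z = H ln(P₀/P).
P₀/P = 0.9864/0.330 = 2.9891; ln(2.9891) = 1.0950.
z = 8061.8 × 1.0950 = 8827.7 m.

z ≈ 8830 m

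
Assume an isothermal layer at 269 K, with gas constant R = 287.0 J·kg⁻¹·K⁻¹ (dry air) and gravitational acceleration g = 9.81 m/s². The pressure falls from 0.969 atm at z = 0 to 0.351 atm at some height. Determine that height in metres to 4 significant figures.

z ≈ 7992 m

Scale height: H = RT/g = 287.0 × 269 / 9.81 = 7869.8 m.
Invert the barometric formula: z = H ln(P₀/P).
P₀/P = 0.969/0.351 = 2.7607; ln(2.7607) = 1.0155.
z = 7869.8 × 1.0155 = 7991.8 m.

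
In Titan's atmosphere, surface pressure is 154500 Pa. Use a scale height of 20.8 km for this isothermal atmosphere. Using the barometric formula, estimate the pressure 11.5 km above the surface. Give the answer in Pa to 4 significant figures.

P ≈ 88880 Pa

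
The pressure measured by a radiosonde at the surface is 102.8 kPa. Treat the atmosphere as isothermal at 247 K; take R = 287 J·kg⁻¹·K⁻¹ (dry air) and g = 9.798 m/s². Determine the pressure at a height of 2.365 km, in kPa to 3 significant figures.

P ≈ 74.1 kPa

Scale height: H = RT/g = 287 × 247 / 9.798 = 7235.0 m.
Barometric formula: P = P₀ exp(−z/H).
z/H = 2365.0/7235.0 = 0.32688; exp(−0.32688) = 0.72117.
P = 102.8 × 0.72117 = 74.136 kPa.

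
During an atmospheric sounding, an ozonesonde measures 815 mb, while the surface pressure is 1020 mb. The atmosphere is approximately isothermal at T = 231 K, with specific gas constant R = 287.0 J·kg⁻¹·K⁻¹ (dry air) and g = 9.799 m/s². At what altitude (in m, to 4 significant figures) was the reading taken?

Scale height: H = RT/g = 287.0 × 231 / 9.799 = 6765.7 m.
Invert the barometric formula: z = H ln(P₀/P).
P₀/P = 1020/815 = 1.2515; ln(1.2515) = 0.22434.
z = 6765.7 × 0.22434 = 1517.8 m.

z ≈ 1518 m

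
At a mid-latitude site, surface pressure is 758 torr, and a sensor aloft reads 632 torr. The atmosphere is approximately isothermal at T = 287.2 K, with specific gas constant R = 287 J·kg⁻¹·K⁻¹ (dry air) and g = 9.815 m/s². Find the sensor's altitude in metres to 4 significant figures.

z ≈ 1527 m

Scale height: H = RT/g = 287 × 287.2 / 9.815 = 8398.0 m.
Invert the barometric formula: z = H ln(P₀/P).
P₀/P = 758/632 = 1.1994; ln(1.1994) = 0.18182.
z = 8398.0 × 0.18182 = 1526.9 m.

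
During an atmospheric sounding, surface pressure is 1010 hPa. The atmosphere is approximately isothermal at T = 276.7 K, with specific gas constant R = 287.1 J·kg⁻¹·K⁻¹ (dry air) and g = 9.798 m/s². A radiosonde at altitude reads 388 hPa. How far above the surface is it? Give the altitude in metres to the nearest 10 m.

Scale height: H = RT/g = 287.1 × 276.7 / 9.798 = 8107.8 m.
Invert the barometric formula: z = H ln(P₀/P).
P₀/P = 1010/388 = 2.6031; ln(2.6031) = 0.95670.
z = 8107.8 × 0.95670 = 7756.7 m.

z ≈ 7760 m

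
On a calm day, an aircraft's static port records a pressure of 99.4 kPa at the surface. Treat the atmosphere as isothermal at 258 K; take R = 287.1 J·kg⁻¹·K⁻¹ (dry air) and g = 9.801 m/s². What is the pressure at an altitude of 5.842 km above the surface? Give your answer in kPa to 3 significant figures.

Scale height: H = RT/g = 287.1 × 258 / 9.801 = 7557.6 m.
Barometric formula: P = P₀ exp(−z/H).
z/H = 5842.0/7557.6 = 0.77300; exp(−0.77300) = 0.46163.
P = 99.4 × 0.46163 = 45.886 kPa.

P ≈ 45.9 kPa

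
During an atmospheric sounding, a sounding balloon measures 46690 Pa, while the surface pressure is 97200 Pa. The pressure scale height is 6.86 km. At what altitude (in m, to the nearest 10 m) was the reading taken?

Invert the barometric formula: z = H ln(P₀/P).
P₀/P = 97200/46690 = 2.0818; ln(2.0818) = 0.73323.
z = 6860.0 × 0.73323 = 5030.0 m.

z ≈ 5030 m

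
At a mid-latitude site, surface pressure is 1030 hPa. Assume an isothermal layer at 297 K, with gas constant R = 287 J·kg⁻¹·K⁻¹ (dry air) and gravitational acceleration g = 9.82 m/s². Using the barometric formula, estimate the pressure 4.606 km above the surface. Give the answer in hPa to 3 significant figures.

Scale height: H = RT/g = 287 × 297 / 9.82 = 8680.1 m.
Barometric formula: P = P₀ exp(−z/H).
z/H = 4606.0/8680.1 = 0.53064; exp(−0.53064) = 0.58823.
P = 1030 × 0.58823 = 605.88 hPa.

P ≈ 606 hPa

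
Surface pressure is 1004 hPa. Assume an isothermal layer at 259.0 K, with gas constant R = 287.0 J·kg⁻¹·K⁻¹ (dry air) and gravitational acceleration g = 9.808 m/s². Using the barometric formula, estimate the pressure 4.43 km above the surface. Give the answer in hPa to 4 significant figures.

Scale height: H = RT/g = 287.0 × 259.0 / 9.808 = 7578.8 m.
Barometric formula: P = P₀ exp(−z/H).
z/H = 4430.0/7578.8 = 0.58453; exp(−0.58453) = 0.55737.
P = 1004 × 0.55737 = 559.60 hPa.

P ≈ 559.6 hPa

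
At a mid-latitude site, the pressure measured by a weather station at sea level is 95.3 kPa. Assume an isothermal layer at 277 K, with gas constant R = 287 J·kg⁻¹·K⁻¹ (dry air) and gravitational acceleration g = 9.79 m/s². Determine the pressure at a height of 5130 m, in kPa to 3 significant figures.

P ≈ 50.7 kPa

Scale height: H = RT/g = 287 × 277 / 9.79 = 8120.4 m.
Barometric formula: P = P₀ exp(−z/H).
z/H = 5130.0/8120.4 = 0.63174; exp(−0.63174) = 0.53167.
P = 95.3 × 0.53167 = 50.668 kPa.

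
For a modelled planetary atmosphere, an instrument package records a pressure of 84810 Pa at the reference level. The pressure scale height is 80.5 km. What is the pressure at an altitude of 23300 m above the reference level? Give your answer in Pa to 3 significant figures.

P ≈ 63500 Pa

Barometric formula: P = P₀ exp(−z/H).
z/H = 23300/80500 = 0.28944; exp(−0.28944) = 0.74868.
P = 84810 × 0.74868 = 63496 Pa.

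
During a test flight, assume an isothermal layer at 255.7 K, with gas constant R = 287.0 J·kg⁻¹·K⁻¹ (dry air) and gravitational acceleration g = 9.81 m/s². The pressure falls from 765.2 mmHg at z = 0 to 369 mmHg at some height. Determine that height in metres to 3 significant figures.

Scale height: H = RT/g = 287.0 × 255.7 / 9.81 = 7480.7 m.
Invert the barometric formula: z = H ln(P₀/P).
P₀/P = 765.2/369 = 2.0737; ln(2.0737) = 0.72933.
z = 7480.7 × 0.72933 = 5455.9 m.

z ≈ 5460 m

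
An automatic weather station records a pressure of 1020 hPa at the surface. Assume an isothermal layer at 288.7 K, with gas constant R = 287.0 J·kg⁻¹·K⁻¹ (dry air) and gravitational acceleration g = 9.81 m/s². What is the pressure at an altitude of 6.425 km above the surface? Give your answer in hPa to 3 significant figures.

Scale height: H = RT/g = 287.0 × 288.7 / 9.81 = 8446.2 m.
Barometric formula: P = P₀ exp(−z/H).
z/H = 6425.0/8446.2 = 0.76070; exp(−0.76070) = 0.46734.
P = 1020 × 0.46734 = 476.69 hPa.

P ≈ 477 hPa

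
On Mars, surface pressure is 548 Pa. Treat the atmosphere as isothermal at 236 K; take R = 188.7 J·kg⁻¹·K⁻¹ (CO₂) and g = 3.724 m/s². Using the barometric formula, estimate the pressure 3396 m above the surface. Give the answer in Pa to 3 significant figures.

Scale height: H = RT/g = 188.7 × 236 / 3.724 = 11958 m.
Barometric formula: P = P₀ exp(−z/H).
z/H = 3396.0/11958 = 0.28399; exp(−0.28399) = 0.75277.
P = 548 × 0.75277 = 412.52 Pa.

P ≈ 413 Pa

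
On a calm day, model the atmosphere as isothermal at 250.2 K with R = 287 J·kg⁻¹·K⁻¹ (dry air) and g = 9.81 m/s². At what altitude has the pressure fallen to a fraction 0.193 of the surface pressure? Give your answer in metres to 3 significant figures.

Scale height: H = RT/g = 287 × 250.2 / 9.81 = 7319.8 m.
Set P/P₀ = exp(−z/H) = 0.193, so z = −H ln(0.193).
−ln(0.193) = 1.6451; z = 7319.8 × 1.6451 = 12042 m.

z ≈ 12000 m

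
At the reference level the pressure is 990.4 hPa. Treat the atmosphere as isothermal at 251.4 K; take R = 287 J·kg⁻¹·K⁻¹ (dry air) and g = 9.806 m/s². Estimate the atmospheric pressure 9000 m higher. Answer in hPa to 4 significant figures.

P ≈ 291.5 hPa

Scale height: H = RT/g = 287 × 251.4 / 9.806 = 7357.9 m.
Barometric formula: P = P₀ exp(−z/H).
z/H = 9000.0/7357.9 = 1.2232; exp(−1.2232) = 0.29429.
P = 990.4 × 0.29429 = 291.46 hPa.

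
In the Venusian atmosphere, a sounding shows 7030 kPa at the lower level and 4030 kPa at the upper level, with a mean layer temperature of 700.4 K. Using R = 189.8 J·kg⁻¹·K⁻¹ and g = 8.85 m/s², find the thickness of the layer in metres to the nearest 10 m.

Hypsometric equation: Δz = (R T̄/g) ln(P₁/P₂).
R T̄/g = 189.8 × 700.4 / 8.85 = 15021 m.
ln(7030/4030) = ln(1.7444) = 0.55641.
Δz = 15021 × 0.55641 = 8357.8 m.

Δz ≈ 8360 m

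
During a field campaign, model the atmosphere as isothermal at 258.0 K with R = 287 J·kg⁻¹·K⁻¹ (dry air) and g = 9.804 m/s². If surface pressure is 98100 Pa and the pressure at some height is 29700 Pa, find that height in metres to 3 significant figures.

Scale height: H = RT/g = 287 × 258.0 / 9.804 = 7552.6 m.
Invert the barometric formula: z = H ln(P₀/P).
P₀/P = 98100/29700 = 3.3030; ln(3.3030) = 1.1948.
z = 7552.6 × 1.1948 = 9023.8 m.

z ≈ 9020 m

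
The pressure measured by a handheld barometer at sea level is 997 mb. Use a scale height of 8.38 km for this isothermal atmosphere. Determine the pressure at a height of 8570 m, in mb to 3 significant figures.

Barometric formula: P = P₀ exp(−z/H).
z/H = 8570.0/8380.0 = 1.0227; exp(−1.0227) = 0.35962.
P = 997 × 0.35962 = 358.54 mb.

P ≈ 359 mb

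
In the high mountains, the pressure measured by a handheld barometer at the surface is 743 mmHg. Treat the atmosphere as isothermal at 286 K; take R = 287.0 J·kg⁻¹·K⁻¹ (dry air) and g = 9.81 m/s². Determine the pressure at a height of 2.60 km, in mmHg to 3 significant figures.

Scale height: H = RT/g = 287.0 × 286 / 9.81 = 8367.2 m.
Barometric formula: P = P₀ exp(−z/H).
z/H = 2600.0/8367.2 = 0.31074; exp(−0.31074) = 0.73290.
P = 743 × 0.73290 = 544.54 mmHg.

P ≈ 545 mmHg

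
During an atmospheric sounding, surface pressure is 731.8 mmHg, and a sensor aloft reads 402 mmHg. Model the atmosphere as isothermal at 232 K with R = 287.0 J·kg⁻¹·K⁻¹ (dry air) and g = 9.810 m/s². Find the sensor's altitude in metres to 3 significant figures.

Scale height: H = RT/g = 287.0 × 232 / 9.810 = 6787.4 m.
Invert the barometric formula: z = H ln(P₀/P).
P₀/P = 731.8/402 = 1.8204; ln(1.8204) = 0.59906.
z = 6787.4 × 0.59906 = 4066.1 m.

z ≈ 4070 m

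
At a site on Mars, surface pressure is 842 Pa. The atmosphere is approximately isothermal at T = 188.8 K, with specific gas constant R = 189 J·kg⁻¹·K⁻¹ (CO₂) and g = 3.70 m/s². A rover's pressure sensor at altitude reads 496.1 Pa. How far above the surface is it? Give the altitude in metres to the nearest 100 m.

z ≈ 5100 m

Scale height: H = RT/g = 189 × 188.8 / 3.70 = 9644.1 m.
Invert the barometric formula: z = H ln(P₀/P).
P₀/P = 842/496.1 = 1.6972; ln(1.6972) = 0.52898.
z = 9644.1 × 0.52898 = 5101.5 m.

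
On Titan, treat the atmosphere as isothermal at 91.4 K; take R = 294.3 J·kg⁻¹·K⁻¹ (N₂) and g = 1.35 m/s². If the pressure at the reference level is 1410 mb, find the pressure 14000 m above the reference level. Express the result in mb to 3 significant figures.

P ≈ 698 mb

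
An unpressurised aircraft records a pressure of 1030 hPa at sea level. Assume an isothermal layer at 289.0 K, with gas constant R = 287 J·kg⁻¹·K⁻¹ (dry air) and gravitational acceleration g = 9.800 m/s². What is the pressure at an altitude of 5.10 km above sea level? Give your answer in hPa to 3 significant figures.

P ≈ 564 hPa

Scale height: H = RT/g = 287 × 289.0 / 9.800 = 8463.6 m.
Barometric formula: P = P₀ exp(−z/H).
z/H = 5100.0/8463.6 = 0.60258; exp(−0.60258) = 0.54740.
P = 1030 × 0.54740 = 563.82 hPa.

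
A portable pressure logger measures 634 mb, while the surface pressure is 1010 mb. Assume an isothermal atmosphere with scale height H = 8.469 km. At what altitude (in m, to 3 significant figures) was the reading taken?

z ≈ 3940 m

Invert the barometric formula: z = H ln(P₀/P).
P₀/P = 1010/634 = 1.5931; ln(1.5931) = 0.46568.
z = 8469.0 × 0.46568 = 3943.8 m.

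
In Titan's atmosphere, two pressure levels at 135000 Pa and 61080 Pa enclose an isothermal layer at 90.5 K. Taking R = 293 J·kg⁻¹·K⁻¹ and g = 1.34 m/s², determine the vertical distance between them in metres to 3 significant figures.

Δz ≈ 15700 m

Hypsometric equation: Δz = (R T̄/g) ln(P₁/P₂).
R T̄/g = 293 × 90.5 / 1.34 = 19788 m.
ln(135000/61080) = ln(2.2102) = 0.79308.
Δz = 19788 × 0.79308 = 15693 m.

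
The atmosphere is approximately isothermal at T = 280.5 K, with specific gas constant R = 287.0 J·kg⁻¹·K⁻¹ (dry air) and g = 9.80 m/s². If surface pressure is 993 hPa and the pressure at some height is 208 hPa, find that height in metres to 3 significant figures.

Scale height: H = RT/g = 287.0 × 280.5 / 9.80 = 8214.6 m.
Invert the barometric formula: z = H ln(P₀/P).
P₀/P = 993/208 = 4.7740; ln(4.7740) = 1.5632.
z = 8214.6 × 1.5632 = 12841 m.

z ≈ 12800 m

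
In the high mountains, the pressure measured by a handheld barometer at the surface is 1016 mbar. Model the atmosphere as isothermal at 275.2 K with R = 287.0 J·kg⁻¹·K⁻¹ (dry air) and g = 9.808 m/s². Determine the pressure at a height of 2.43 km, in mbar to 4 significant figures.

P ≈ 751.4 mbar

Scale height: H = RT/g = 287.0 × 275.2 / 9.808 = 8052.9 m.
Barometric formula: P = P₀ exp(−z/H).
z/H = 2430.0/8052.9 = 0.30175; exp(−0.30175) = 0.73952.
P = 1016 × 0.73952 = 751.35 mbar.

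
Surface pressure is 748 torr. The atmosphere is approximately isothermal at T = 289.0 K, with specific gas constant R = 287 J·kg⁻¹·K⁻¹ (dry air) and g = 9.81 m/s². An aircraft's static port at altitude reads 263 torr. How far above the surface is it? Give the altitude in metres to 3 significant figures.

z ≈ 8840 m

Scale height: H = RT/g = 287 × 289.0 / 9.81 = 8454.9 m.
Invert the barometric formula: z = H ln(P₀/P).
P₀/P = 748/263 = 2.8441; ln(2.8441) = 1.0452.
z = 8454.9 × 1.0452 = 8837.1 m.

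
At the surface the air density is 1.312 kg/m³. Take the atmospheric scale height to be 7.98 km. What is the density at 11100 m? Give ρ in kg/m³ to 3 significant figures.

In an isothermal atmosphere, density decays like pressure: ρ = ρ₀ exp(−z/H).
z/H = 11100/7980.0 = 1.3910; exp(−1.3910) = 0.24883.
ρ = 1.312 × 0.24883 = 0.32646 kg/m³.

ρ ≈ 0.326 kg/m³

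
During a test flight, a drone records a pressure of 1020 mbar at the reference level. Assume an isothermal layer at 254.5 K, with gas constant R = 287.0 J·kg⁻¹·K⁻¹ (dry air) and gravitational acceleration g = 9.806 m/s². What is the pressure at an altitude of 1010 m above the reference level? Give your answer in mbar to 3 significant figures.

Scale height: H = RT/g = 287.0 × 254.5 / 9.806 = 7448.7 m.
Barometric formula: P = P₀ exp(−z/H).
z/H = 1010.0/7448.7 = 0.13559; exp(−0.13559) = 0.87320.
P = 1020 × 0.87320 = 890.66 mbar.

P ≈ 891 mbar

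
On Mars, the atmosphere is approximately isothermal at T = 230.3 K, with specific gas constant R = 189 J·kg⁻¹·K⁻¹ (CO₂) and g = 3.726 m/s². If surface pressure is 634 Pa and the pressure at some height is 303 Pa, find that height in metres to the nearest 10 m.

Scale height: H = RT/g = 189 × 230.3 / 3.726 = 11682 m.
Invert the barometric formula: z = H ln(P₀/P).
P₀/P = 634/303 = 2.0924; ln(2.0924) = 0.73831.
z = 11682 × 0.73831 = 8624.9 m.

z ≈ 8620 m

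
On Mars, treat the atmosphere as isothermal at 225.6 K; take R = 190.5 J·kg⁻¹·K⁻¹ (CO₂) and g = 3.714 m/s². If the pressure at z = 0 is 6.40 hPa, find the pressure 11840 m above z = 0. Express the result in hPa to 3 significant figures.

P ≈ 2.30 hPa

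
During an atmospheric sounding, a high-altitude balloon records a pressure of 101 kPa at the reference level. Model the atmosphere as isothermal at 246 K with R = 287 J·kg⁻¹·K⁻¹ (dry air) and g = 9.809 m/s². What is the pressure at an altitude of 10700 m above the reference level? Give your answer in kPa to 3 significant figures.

P ≈ 22.8 kPa

Scale height: H = RT/g = 287 × 246 / 9.809 = 7197.7 m.
Barometric formula: P = P₀ exp(−z/H).
z/H = 10700/7197.7 = 1.4866; exp(−1.4866) = 0.22614.
P = 101 × 0.22614 = 22.840 kPa.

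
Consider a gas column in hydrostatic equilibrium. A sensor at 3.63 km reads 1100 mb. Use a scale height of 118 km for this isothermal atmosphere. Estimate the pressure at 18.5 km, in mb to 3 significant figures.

P ≈ 970 mb

Between two levels, P₂ = P₁ exp(−Δz/H) with Δz = z₂ − z₁.
Δz = 18500 − 3630.0 = 14870 m; Δz/H = 14870/118000 = 0.12602.
P₂ = 1100 × exp(−0.12602) = 1100 × 0.88160 = 969.76 mb.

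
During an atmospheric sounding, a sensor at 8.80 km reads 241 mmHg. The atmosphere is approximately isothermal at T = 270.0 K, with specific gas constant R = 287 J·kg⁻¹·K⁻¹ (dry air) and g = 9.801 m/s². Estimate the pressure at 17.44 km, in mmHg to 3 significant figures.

P ≈ 80.8 mmHg

Scale height: H = RT/g = 287 × 270.0 / 9.801 = 7906.3 m.
Between two levels, P₂ = P₁ exp(−Δz/H) with Δz = z₂ − z₁.
Δz = 17440 − 8800.0 = 8640.0 m; Δz/H = 8640.0/7906.3 = 1.0928.
P₂ = 241 × exp(−1.0928) = 241 × 0.33528 = 80.802 mmHg.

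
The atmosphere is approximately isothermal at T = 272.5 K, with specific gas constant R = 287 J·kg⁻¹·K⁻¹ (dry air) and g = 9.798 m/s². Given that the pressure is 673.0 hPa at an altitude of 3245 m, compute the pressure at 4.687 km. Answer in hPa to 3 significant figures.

P ≈ 562 hPa

Scale height: H = RT/g = 287 × 272.5 / 9.798 = 7982.0 m.
Between two levels, P₂ = P₁ exp(−Δz/H) with Δz = z₂ − z₁.
Δz = 4687.0 − 3245.0 = 1442.0 m; Δz/H = 1442.0/7982.0 = 0.18066.
P₂ = 673.0 × exp(−0.18066) = 673.0 × 0.83472 = 561.77 hPa.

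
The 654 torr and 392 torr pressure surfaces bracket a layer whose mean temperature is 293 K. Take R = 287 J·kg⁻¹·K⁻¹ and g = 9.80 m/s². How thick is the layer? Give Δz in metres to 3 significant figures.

Hypsometric equation: Δz = (R T̄/g) ln(P₁/P₂).
R T̄/g = 287 × 293 / 9.80 = 8580.7 m.
ln(654/392) = ln(1.6684) = 0.51187.
Δz = 8580.7 × 0.51187 = 4392.2 m.

Δz ≈ 4390 m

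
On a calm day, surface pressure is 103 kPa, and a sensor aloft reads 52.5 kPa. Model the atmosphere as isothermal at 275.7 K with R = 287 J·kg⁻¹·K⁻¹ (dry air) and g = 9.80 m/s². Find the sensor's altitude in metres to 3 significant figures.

z ≈ 5440 m

Scale height: H = RT/g = 287 × 275.7 / 9.80 = 8074.1 m.
Invert the barometric formula: z = H ln(P₀/P).
P₀/P = 103/52.5 = 1.9619; ln(1.9619) = 0.67391.
z = 8074.1 × 0.67391 = 5441.2 m.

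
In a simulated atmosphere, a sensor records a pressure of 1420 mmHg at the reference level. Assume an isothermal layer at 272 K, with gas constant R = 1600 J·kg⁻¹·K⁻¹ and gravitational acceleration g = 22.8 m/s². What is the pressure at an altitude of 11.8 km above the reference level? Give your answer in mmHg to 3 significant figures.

P ≈ 765 mmHg

Scale height: H = RT/g = 1600 × 272 / 22.8 = 19088 m.
Barometric formula: P = P₀ exp(−z/H).
z/H = 11800/19088 = 0.61819; exp(−0.61819) = 0.53892.
P = 1420 × 0.53892 = 765.27 mmHg.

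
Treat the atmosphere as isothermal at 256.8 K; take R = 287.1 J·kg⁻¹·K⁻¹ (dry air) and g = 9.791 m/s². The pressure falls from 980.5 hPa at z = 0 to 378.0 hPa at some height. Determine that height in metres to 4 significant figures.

z ≈ 7177 m

Scale height: H = RT/g = 287.1 × 256.8 / 9.791 = 7530.1 m.
Invert the barometric formula: z = H ln(P₀/P).
P₀/P = 980.5/378.0 = 2.5939; ln(2.5939) = 0.95316.
z = 7530.1 × 0.95316 = 7177.4 m.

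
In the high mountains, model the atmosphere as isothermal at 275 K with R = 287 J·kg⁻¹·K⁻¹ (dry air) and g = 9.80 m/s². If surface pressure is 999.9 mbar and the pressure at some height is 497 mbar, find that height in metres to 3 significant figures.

Scale height: H = RT/g = 287 × 275 / 9.80 = 8053.6 m.
Invert the barometric formula: z = H ln(P₀/P).
P₀/P = 999.9/497 = 2.0119; ln(2.0119) = 0.69908.
z = 8053.6 × 0.69908 = 5630.1 m.

z ≈ 5630 m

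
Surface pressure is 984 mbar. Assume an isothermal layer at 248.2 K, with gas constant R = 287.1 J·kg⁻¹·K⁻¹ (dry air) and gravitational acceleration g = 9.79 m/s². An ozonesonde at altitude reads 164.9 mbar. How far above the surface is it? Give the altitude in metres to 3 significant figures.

Scale height: H = RT/g = 287.1 × 248.2 / 9.79 = 7278.7 m.
Invert the barometric formula: z = H ln(P₀/P).
P₀/P = 984/164.9 = 5.9673; ln(5.9673) = 1.7863.
z = 7278.7 × 1.7863 = 13002 m.

z ≈ 13000 m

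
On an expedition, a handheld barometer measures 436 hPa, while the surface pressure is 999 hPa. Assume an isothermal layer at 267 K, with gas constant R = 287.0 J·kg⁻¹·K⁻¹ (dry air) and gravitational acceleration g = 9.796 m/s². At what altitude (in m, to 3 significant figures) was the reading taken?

Scale height: H = RT/g = 287.0 × 267 / 9.796 = 7822.5 m.
Invert the barometric formula: z = H ln(P₀/P).
P₀/P = 999/436 = 2.2913; ln(2.2913) = 0.82912.
z = 7822.5 × 0.82912 = 6485.8 m.

z ≈ 6490 m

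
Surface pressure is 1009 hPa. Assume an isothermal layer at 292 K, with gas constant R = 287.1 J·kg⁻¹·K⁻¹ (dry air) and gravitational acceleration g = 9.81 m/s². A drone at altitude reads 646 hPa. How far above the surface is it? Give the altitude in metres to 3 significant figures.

z ≈ 3810 m

Scale height: H = RT/g = 287.1 × 292 / 9.81 = 8545.7 m.
Invert the barometric formula: z = H ln(P₀/P).
P₀/P = 1009/646 = 1.5619; ln(1.5619) = 0.44590.
z = 8545.7 × 0.44590 = 3810.5 m.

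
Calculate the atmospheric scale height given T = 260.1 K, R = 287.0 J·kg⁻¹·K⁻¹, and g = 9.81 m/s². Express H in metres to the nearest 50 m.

H ≈ 7600 m

The scale height of an isothermal atmosphere is H = RT/g.
H = 287.0 × 260.1 / 9.81 = 74649/9.81 = 7609.5 m.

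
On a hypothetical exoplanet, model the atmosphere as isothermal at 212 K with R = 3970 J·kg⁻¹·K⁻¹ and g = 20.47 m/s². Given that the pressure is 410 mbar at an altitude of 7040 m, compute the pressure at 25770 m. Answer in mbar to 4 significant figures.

P ≈ 260.0 mbar

Scale height: H = RT/g = 3970 × 212 / 20.47 = 41116 m.
Between two levels, P₂ = P₁ exp(−Δz/H) with Δz = z₂ − z₁.
Δz = 25770 − 7040.0 = 18730 m; Δz/H = 18730/41116 = 0.45554.
P₂ = 410 × exp(−0.45554) = 410 × 0.63411 = 259.99 mbar.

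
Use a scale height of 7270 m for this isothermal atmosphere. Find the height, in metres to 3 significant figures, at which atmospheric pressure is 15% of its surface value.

Set P/P₀ = exp(−z/H) = 0.15, so z = −H ln(0.15).
−ln(0.15) = 1.8971; z = 7270.0 × 1.8971 = 13792 m.

z ≈ 13800 m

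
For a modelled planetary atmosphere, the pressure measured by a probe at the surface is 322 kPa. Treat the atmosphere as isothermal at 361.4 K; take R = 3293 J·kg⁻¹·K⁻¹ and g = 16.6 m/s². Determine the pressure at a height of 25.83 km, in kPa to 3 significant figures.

P ≈ 225 kPa

Scale height: H = RT/g = 3293 × 361.4 / 16.6 = 71692 m.
Barometric formula: P = P₀ exp(−z/H).
z/H = 25830/71692 = 0.36029; exp(−0.36029) = 0.69747.
P = 322 × 0.69747 = 224.59 kPa.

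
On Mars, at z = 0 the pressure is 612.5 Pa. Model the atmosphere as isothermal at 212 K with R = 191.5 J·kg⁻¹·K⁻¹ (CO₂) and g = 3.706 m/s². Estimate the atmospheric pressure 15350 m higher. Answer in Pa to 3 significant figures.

Scale height: H = RT/g = 191.5 × 212 / 3.706 = 10955 m.
Barometric formula: P = P₀ exp(−z/H).
z/H = 15350/10955 = 1.4012; exp(−1.4012) = 0.24630.
P = 612.5 × 0.24630 = 150.86 Pa.

P ≈ 151 Pa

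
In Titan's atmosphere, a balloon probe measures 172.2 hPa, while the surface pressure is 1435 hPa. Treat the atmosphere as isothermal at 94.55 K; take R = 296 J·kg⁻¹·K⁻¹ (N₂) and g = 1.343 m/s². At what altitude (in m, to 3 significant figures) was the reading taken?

z ≈ 44200 m

Scale height: H = RT/g = 296 × 94.55 / 1.343 = 20839 m.
Invert the barometric formula: z = H ln(P₀/P).
P₀/P = 1435/172.2 = 8.3333; ln(8.3333) = 2.1203.
z = 20839 × 2.1203 = 44185 m.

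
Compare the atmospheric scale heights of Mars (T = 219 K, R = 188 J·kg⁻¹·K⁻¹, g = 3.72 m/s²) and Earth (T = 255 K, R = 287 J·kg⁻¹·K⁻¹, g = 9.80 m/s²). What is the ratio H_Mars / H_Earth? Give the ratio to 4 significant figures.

H = RT/g for each body.
H_Mars = 188 × 219 / 3.72 = 11068 m.
H_Earth = 287 × 255 / 9.80 = 7467.9 m.
H_Mars/H_Earth = 11068/7467.9 = 1.4821.

H_Mars/H_Earth ≈ 1.482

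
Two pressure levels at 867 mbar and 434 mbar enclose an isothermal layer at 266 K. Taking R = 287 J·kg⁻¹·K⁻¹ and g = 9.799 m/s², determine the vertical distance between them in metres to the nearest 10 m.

Δz ≈ 5390 m

Hypsometric equation: Δz = (R T̄/g) ln(P₁/P₂).
R T̄/g = 287 × 266 / 9.799 = 7790.8 m.
ln(867/434) = ln(1.9977) = 0.69200.
Δz = 7790.8 × 0.69200 = 5391.2 m.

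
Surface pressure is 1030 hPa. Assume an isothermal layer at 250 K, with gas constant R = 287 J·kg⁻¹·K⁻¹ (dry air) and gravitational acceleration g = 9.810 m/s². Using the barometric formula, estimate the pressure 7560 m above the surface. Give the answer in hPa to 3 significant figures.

Scale height: H = RT/g = 287 × 250 / 9.810 = 7314.0 m.
Barometric formula: P = P₀ exp(−z/H).
z/H = 7560.0/7314.0 = 1.0336; exp(−1.0336) = 0.35572.
P = 1030 × 0.35572 = 366.39 hPa.

P ≈ 366 hPa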